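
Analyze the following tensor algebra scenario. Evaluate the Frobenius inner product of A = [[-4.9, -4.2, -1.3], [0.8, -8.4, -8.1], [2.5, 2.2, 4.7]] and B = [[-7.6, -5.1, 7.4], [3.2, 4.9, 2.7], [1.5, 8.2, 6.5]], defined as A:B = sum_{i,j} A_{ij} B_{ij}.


A:B = sum over all i,j of A_{ij} * B_{ij}.
Row 1: -4.9*-7.6=37.24, -4.2*-5.1=21.42, -1.3*7.4=-9.62 => row sum = 49.04
Row 2: 0.8*3.2=2.56, -8.4*4.9=-41.16, -8.1*2.7=-21.87 => row sum = -60.47
Row 3: 2.5*1.5=3.75, 2.2*8.2=18.04, 4.7*6.5=30.55 => row sum = 52.34
Total = 49.04 + -60.47 + 52.34 = 40.91

40.91


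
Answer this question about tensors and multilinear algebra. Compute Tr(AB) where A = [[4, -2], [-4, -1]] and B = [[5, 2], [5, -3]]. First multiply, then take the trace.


Tr(AB) = sum_i (AB)_{ii} where (AB)_{ii} = sum_k A_{ik} B_{ki}.
(AB)_{11} = 4*5 + -2*5 = 10
(AB)_{22} = -4*2 + -1*-3 = -5
Tr(AB) = 10 + -5 = 5

5


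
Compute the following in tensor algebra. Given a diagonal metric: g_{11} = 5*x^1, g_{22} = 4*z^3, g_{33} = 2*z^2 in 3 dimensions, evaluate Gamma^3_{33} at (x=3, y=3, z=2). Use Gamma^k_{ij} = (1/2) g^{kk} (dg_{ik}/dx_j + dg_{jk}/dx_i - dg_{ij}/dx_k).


For a diagonal metric, Gamma^k_{ij} = (1/2) g^{kk} (dg_{ik}/dx_j + dg_{jk}/dx_i - dg_{ij}/dx_k).
The metric is diagonal, so g_{ab} = 0 for a != b.
At the given point: g_{11} = 15, g_{22} = 32, g_{33} = 8
g^{33} = 1/8
dg_{33}/dx_3 = dg_{33}/dx_3 = 8
dg_{33}/dx_3 = dg_{33}/dx_3 = 8
dg_{33}/dx_3 = dg_{33}/dx_3 = 8
Numerator = 8 + 8 - 8 = 8
Gamma^3_{33} = 8 / (2 * 8) = 1/2

1/2


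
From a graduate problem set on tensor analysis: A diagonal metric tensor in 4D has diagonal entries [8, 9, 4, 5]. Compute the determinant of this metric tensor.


For a diagonal metric, the determinant is the product of diagonal entries.
Diagonal entries: 8, 9, 4, 5
det(g) = 8 * 9 * 4 * 5 = 1440

1440


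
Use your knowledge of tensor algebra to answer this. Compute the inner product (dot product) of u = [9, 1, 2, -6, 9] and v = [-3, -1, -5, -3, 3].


The inner product u . v = sum of u_i * v_i.
Term-by-term: 9 * -3, 1 * -1, 2 * -5, -6 * -3, 9 * 3
Products: -27, -1, -10, 18, 27
Sum = -27 + -1 + -10 + 18 + 27 = 7

7


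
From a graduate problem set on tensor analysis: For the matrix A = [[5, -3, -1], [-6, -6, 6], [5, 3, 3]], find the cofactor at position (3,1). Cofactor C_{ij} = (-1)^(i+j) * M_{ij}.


To find cofactor C_{31}, delete row 3 and column 1.
The resulting 2x2 submatrix is: [[-3, -1], [-6, 6]]
Minor M_{31} = -3*6 - -1*-6
  = -18 - 6 = -24
Sign = (-1)^(3+1) = (-1)^4 = 1
Cofactor C_{31} = 1 * -24 = -24

-24


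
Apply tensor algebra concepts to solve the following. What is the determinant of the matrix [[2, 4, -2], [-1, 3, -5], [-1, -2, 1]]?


Expanding along the first row, det(A) = a11*M_11 - a12*M_12 + a13*M_13, where M_1j is the (1,j) minor.
Minor M_11 = 3*1 - -5*-2 = -7
Minor M_12 = -1*1 - -5*-1 = -6
Minor M_13 = -1*-2 - 3*-1 = 5
det = 2*(-7) - 4*(-6) + -2*(5)
    = -14 - -24 + -10
    = 0

0


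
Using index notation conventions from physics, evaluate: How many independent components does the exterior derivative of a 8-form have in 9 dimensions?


The exterior derivative of a p-form is a (p+1)-form.
Its number of independent components is C(n, p+1).
n = 9, p+1 = 9
C(9, 9) = 1

1


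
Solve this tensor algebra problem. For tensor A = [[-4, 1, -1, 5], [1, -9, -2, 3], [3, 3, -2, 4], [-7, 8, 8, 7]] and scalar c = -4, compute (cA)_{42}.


Scalar multiplication: (cA)_{ij} = c * A_{ij}.
c = -4
A_{42} = 8
(cA)_{42} = -4 * 8 = -32

-32


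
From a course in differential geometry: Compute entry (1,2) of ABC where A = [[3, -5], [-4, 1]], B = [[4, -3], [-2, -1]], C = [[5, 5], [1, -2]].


(ABC)_{12} = sum_m (AB)_{1m} C_{m2}. First compute row 1 of AB.
(AB)_{11} = 3*4 + -5*-2 = 22
(AB)_{12} = 3*-3 + -5*-1 = -4
Now contract with column 2 of C:
(AB)_{11} * C_{12} = 22 * 5 = 110
(AB)_{12} * C_{22} = -4 * -2 = 8
(ABC)_{12} = 110 + 8 = 118

118


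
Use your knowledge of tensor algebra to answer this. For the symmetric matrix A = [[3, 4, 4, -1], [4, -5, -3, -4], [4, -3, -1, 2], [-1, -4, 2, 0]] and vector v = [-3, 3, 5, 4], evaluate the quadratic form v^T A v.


First compute Av:
(Av)_1 = 3*-3 + 4*3 + 4*5 + -1*4 = 19
(Av)_2 = 4*-3 + -5*3 + -3*5 + -4*4 = -58
(Av)_3 = 4*-3 + -3*3 + -1*5 + 2*4 = -18
(Av)_4 = -1*-3 + -4*3 + 2*5 + 0*4 = 1
Av = [19, -58, -18, 1]
Then v^T (Av) = -3*19 + 3*-58 + 5*-18 + 4*1
= -57 + -174 + -90 + 4 = -317

-317


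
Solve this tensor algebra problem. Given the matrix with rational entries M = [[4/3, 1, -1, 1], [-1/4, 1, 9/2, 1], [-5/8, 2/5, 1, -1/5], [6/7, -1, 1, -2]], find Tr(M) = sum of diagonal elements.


The trace is the sum of diagonal entries.
Diagonal: M[1,1] = 4/3, M[2,2] = 1, M[3,3] = 1, M[4,4] = -2
Tr(M) = 4/3 + 1 + 1 + -2
Computing step by step:
After adding M[1,1]: 4/3
After adding M[2,2]: 7/3
After adding M[3,3]: 10/3
After adding M[4,4]: 4/3
Tr(M) = 4/3

4/3


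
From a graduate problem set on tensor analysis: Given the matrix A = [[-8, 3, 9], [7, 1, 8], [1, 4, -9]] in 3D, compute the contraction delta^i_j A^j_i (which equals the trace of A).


The contraction (trace) of a rank-2 tensor is the sum of its diagonal elements.
Diagonal entries: A[1,1] = -8, A[2,2] = 1, A[3,3] = -9
Tr(A) = -8 + 1 + -9 = -16

-16


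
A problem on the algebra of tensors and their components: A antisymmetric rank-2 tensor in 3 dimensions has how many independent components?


A antisymmetric rank-2 tensor in d dimensions has d(d-1)/2 independent components.
d = 3
d(d-1)/2 = 3 * 2 / 2 = 6 / 2 = 3

3


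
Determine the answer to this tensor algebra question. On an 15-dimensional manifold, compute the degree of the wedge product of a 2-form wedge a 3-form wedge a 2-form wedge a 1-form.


The degree of a wedge product is the sum of the degrees of the individual forms.
Degrees: 2, 3, 2, 1
Total degree = 2 + 3 + 2 + 1 = 8

8


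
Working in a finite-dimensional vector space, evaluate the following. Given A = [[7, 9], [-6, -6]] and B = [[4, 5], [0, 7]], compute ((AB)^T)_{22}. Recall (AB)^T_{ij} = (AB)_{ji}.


(AB)^T_{ij} = (AB)_{ji} = sum_k A_{jk} B_{ki}.
For i=2, j=2 we need (AB)_{22}:
A_{21} * B_{12} = -6 * 5 = -30
A_{22} * B_{22} = -6 * 7 = -42
Sum = -30 + -42 = -72

-72


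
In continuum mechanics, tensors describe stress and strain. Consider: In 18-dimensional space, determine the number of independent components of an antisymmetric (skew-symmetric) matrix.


An antisymmetric rank-2 tensor satisfies A_{ij} = -A_{ji}, so diagonal entries are zero.
The independent components are the upper-triangular entries: C(n, 2) = n(n-1)/2.
n = 18
C(18, 2) = 18 * 17 / 2 = 306 / 2 = 153

153


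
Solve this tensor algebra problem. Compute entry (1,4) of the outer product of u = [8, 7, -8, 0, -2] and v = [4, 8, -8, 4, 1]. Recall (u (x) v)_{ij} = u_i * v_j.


The outer product entry T_{ij} = u_i * v_j.
We need i=1, j=4.
u_1 = 8, v_4 = 4
T_{1,4} = 8 * 4 = 32

32


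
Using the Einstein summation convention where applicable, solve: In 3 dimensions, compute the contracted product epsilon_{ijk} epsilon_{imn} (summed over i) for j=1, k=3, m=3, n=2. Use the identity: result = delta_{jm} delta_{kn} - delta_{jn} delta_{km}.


Using the identity: epsilon_{ijk} epsilon_{imn} = delta_{jm} delta_{kn} - delta_{jn} delta_{km}.
delta_{13} = 0
delta_{32} = 0
delta_{12} = 0
delta_{33} = 1
Result = 0 * 0 - 0 * 1 = 0 - 0 = 0

0


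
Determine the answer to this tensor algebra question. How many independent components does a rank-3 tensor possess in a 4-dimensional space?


The number of components of a rank-r tensor in d dimensions is d^r.
Here d = 4 and r = 3.
4^3 = 64

64


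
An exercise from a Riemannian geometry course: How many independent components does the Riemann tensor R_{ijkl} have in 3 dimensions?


The Riemann tensor in d dimensions has d^2(d^2 - 1)/12 independent components.
d = 3, so d^2 = 9
d^2 - 1 = 8
d^2(d^2 - 1) = 9 * 8 = 72
Divide by 12: 72 / 12 = 6

6


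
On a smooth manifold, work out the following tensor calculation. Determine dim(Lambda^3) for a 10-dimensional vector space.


The dimension of the space of p-forms on an n-dimensional space is C(n, p).
n = 10, p = 3
C(10, 3) = 10! / (3! * 7!) = 120

120


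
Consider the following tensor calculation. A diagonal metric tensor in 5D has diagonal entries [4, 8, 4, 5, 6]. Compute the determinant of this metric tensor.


For a diagonal metric, the determinant is the product of diagonal entries.
Diagonal entries: 4, 8, 4, 5, 6
det(g) = 4 * 8 * 4 * 5 * 6 = 3840

3840


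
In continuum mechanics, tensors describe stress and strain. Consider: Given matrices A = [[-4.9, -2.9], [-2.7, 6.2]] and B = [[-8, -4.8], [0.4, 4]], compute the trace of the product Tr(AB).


Tr(AB) = sum_i (AB)_{ii} where (AB)_{ii} = sum_k A_{ik} B_{ki}.
(AB)_{11} = -4.9*-8 + -2.9*0.4 = 38.04
(AB)_{22} = -2.7*-4.8 + 6.2*4 = 37.76
Tr(AB) = 38.04 + 37.76 = 75.8

75.8


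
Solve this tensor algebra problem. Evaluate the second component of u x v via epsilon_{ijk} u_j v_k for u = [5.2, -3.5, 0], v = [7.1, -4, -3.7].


(u x v)_2 = sum_{j,k} epsilon_{2jk} u_j v_k. Only permutations of (1,2,3) contribute; the two non-zero terms are:
eps_{213} u_1 v_3 = -1 * 5.2 * -3.7 = 19.24
eps_{231} u_3 v_1 = 1 * 0 * 7.1 = 0
(u x v)_2 = 19.24

19.24


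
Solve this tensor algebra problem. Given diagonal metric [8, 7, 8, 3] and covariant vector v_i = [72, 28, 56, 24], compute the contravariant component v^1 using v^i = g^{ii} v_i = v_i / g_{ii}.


To raise an index with a diagonal metric: v^i = v_i / g_{ii}.
For index 1: v_1 = 72, g_{11} = 8
v^1 = 72 / 8 = 9

9


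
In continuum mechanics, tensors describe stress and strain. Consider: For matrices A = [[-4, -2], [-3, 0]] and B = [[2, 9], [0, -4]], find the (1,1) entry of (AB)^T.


(AB)^T_{ij} = (AB)_{ji} = sum_k A_{jk} B_{ki}.
For i=1, j=1 we need (AB)_{11}:
A_{11} * B_{11} = -4 * 2 = -8
A_{12} * B_{21} = -2 * 0 = 0
Sum = -8 + 0 = -8

-8


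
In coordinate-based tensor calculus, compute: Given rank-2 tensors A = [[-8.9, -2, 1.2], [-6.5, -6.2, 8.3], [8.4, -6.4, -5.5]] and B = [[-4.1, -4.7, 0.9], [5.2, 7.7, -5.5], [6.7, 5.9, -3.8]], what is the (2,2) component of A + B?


Tensor addition is component-wise: (A + B)_{ij} = A_{ij} + B_{ij}.
A_{22} = -6.2
B_{22} = 7.7
(A + B)_{22} = -6.2 + 7.7 = 1.5

1.5


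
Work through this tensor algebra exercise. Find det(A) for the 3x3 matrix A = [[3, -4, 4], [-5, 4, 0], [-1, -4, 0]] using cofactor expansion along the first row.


Expanding along the first row, det(A) = a11*M_11 - a12*M_12 + a13*M_13, where M_1j is the (1,j) minor.
Minor M_11 = 4*0 - 0*-4 = 0
Minor M_12 = -5*0 - 0*-1 = 0
Minor M_13 = -5*-4 - 4*-1 = 24
det = 3*(0) - -4*(0) + 4*(24)
    = 0 - 0 + 96
    = 96

96


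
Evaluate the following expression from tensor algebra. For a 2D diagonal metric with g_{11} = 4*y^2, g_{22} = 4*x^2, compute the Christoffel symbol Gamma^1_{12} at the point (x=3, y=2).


For a diagonal metric, Gamma^k_{ij} = (1/2) g^{kk} (dg_{ik}/dx_j + dg_{jk}/dx_i - dg_{ij}/dx_k).
The metric is diagonal, so g_{ab} = 0 for a != b.
At the given point: g_{11} = 16, g_{22} = 36
g^{11} = 1/16
dg_{11}/dx_2 = dg_{11}/dx_2 = 16
dg_{21}/dx_1 = 0 (off-diagonal)
dg_{12}/dx_1 = 0 (off-diagonal)
Numerator = 16 + 0 - 0 = 16
Gamma^1_{12} = 16 / (2 * 16) = 1/2

1/2


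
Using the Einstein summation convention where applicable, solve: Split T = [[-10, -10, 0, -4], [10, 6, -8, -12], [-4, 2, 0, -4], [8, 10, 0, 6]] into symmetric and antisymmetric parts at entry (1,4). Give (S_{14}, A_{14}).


T_{14} = -4
T_{41} = 8
S_{14} = (-4 + 8)/2 = 4/2 = 2
A_{14} = (-4 - 8)/2 = -12/2 = -6
Check: S + A = 2 + -6 = -4 = T_{14}.

(2, -6)


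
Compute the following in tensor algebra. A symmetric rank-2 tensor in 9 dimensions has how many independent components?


A symmetric rank-2 tensor in d dimensions has d(d+1)/2 independent components.
d = 9
d(d+1)/2 = 9 * 10 / 2 = 90 / 2 = 45

45


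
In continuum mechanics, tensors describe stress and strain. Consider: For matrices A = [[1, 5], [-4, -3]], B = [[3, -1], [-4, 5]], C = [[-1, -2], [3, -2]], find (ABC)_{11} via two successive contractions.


(ABC)_{11} = sum_m (AB)_{1m} C_{m1}. First compute row 1 of AB.
(AB)_{11} = 1*3 + 5*-4 = -17
(AB)_{12} = 1*-1 + 5*5 = 24
Now contract with column 1 of C:
(AB)_{11} * C_{11} = -17 * -1 = 17
(AB)_{12} * C_{21} = 24 * 3 = 72
(ABC)_{11} = 17 + 72 = 89

89


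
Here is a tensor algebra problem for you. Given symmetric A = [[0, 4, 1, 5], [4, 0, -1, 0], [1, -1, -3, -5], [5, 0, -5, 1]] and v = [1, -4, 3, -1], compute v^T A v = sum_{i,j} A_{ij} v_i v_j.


First compute Av:
(Av)_1 = 0*1 + 4*-4 + 1*3 + 5*-1 = -18
(Av)_2 = 4*1 + 0*-4 + -1*3 + 0*-1 = 1
(Av)_3 = 1*1 + -1*-4 + -3*3 + -5*-1 = 1
(Av)_4 = 5*1 + 0*-4 + -5*3 + 1*-1 = -11
Av = [-18, 1, 1, -11]
Then v^T (Av) = 1*-18 + -4*1 + 3*1 + -1*-11
= -18 + -4 + 3 + 11 = -8

-8


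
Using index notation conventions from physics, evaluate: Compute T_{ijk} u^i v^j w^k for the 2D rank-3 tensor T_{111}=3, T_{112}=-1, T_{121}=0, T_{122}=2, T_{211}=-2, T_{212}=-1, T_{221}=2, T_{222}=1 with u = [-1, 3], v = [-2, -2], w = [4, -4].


S = sum over i,j,k of T_{ijk} u_i v_j w_k. Expanding all 8 terms:
T_{111}*u_1*v_1*w_1 = 3*-1*-2*4 = 24  (running total: 24)
T_{112}*u_1*v_1*w_2 = -1*-1*-2*-4 = 8  (running total: 32)
T_{121}*u_1*v_2*w_1 = 0*-1*-2*4 = 0  (running total: 32)
T_{122}*u_1*v_2*w_2 = 2*-1*-2*-4 = -16  (running total: 16)
T_{211}*u_2*v_1*w_1 = -2*3*-2*4 = 48  (running total: 64)
T_{212}*u_2*v_1*w_2 = -1*3*-2*-4 = -24  (running total: 40)
T_{221}*u_2*v_2*w_1 = 2*3*-2*4 = -48  (running total: -8)
T_{222}*u_2*v_2*w_2 = 1*3*-2*-4 = 24  (running total: 16)
S = 16

16


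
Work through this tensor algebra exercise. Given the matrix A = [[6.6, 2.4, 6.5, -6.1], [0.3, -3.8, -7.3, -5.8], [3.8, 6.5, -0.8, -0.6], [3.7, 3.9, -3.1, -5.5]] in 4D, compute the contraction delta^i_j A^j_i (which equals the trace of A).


The contraction (trace) of a rank-2 tensor is the sum of its diagonal elements.
Diagonal entries: A[1,1] = 6.6, A[2,2] = -3.8, A[3,3] = -0.8, A[4,4] = -5.5
Tr(A) = 6.6 + -3.8 + -0.8 + -5.5 = -3.5

-3.5


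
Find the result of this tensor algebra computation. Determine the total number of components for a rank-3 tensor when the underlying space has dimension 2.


The number of components of a rank-r tensor in d dimensions is d^r.
Here d = 2 and r = 3.
2^3 = 8

8


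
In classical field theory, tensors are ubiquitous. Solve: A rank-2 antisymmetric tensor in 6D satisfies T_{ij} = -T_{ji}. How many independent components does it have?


An antisymmetric rank-2 tensor satisfies A_{ij} = -A_{ji}, so diagonal entries are zero.
The independent components are the upper-triangular entries: C(n, 2) = n(n-1)/2.
n = 6
C(6, 2) = 6 * 5 / 2 = 30 / 2 = 15

15


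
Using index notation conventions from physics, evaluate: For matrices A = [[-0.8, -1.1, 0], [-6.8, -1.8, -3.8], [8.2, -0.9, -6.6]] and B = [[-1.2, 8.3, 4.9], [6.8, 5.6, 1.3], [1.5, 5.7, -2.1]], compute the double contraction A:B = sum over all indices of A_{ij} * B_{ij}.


A:B = sum over all i,j of A_{ij} * B_{ij}.
Row 1: -0.8*-1.2=0.96, -1.1*8.3=-9.13, 0*4.9=0 => row sum = -8.17
Row 2: -6.8*6.8=-46.24, -1.8*5.6=-10.08, -3.8*1.3=-4.94 => row sum = -61.26
Row 3: 8.2*1.5=12.3, -0.9*5.7=-5.13, -6.6*-2.1=13.86 => row sum = 21.03
Total = -8.17 + -61.26 + 21.03 = -48.4

-48.4


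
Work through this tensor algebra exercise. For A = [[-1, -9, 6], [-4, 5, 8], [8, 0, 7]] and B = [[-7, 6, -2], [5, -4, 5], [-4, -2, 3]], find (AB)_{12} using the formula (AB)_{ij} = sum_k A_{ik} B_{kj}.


(AB)_{ij} = sum_k A_{ik} B_{kj}.
For i=1, j=2:
A_{11} * B_{12} = -1 * 6 = -6
A_{12} * B_{22} = -9 * -4 = 36
A_{13} * B_{32} = 6 * -2 = -12
Sum = -6 + 36 + -12 = 18

18


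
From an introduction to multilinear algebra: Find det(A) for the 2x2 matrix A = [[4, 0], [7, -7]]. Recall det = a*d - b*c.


For a 2x2 matrix [[a, b], [c, d]], det = a*d - b*c.
a = 4, b = 0, c = 7, d = -7
a*d = 4 * -7 = -28
b*c = 0 * 7 = 0
det = -28 - 0 = -28

-28


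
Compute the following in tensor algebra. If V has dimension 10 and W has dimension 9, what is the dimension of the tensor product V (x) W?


The dimension of a tensor product is the product of dimensions.
dim(V) = 10, dim(W) = 9
dim(V (x) W) = 10 * 9 = 90

90


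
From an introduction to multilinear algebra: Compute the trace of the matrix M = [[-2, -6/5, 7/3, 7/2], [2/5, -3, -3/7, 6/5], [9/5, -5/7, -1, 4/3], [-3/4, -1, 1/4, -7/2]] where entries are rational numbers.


The trace is the sum of diagonal entries.
Diagonal: M[1,1] = -2, M[2,2] = -3, M[3,3] = -1, M[4,4] = -7/2
Tr(M) = -2 + -3 + -1 + -7/2
Computing step by step:
After adding M[1,1]: -2
After adding M[2,2]: -5
After adding M[3,3]: -6
After adding M[4,4]: -19/2
Tr(M) = -19/2

-19/2


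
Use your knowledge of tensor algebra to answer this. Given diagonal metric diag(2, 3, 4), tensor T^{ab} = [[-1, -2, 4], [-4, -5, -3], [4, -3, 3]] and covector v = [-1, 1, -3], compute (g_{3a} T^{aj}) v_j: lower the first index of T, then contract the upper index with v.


Step 1: lower the first index. For a diagonal metric, g_{ia} T^{aj} = g_{ii} T^{ij} (no sum on i).
g_{33} = 4
S_3{}^1 = 4 * T^{31} = 4 * 4 = 16
S_3{}^2 = 4 * T^{32} = 4 * -3 = -12
S_3{}^3 = 4 * T^{33} = 4 * 3 = 12
Step 2: contract S_3{}^j with v_j.
S_3{}^1 * v_1 = 16 * -1 = -16
S_3{}^2 * v_2 = -12 * 1 = -12
S_3{}^3 * v_3 = 12 * -3 = -36
Result = -16 + -12 + -36 = -64

-64


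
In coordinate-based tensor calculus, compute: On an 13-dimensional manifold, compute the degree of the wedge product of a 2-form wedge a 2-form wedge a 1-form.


The degree of a wedge product is the sum of the degrees of the individual forms.
Degrees: 2, 2, 1
Total degree = 2 + 2 + 1 = 5

5


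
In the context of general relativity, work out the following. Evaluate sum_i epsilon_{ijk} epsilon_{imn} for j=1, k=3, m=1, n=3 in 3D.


Using the identity: epsilon_{ijk} epsilon_{imn} = delta_{jm} delta_{kn} - delta_{jn} delta_{km}.
delta_{11} = 1
delta_{33} = 1
delta_{13} = 0
delta_{31} = 0
Result = 1 * 1 - 0 * 0 = 1 - 0 = 1

1


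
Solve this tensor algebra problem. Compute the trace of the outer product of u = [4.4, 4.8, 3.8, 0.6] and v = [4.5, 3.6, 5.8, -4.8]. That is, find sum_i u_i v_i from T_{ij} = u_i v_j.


The outer product gives T_{ij} = u_i v_j.
The trace (contraction) is Tr(T) = sum_i T_{ii} = sum_i u_i v_i.
Diagonal entries:
T_{11} = u_1 * v_1 = 4.4 * 4.5 = 19.8
T_{22} = u_2 * v_2 = 4.8 * 3.6 = 17.28
T_{33} = u_3 * v_3 = 3.8 * 5.8 = 22.04
T_{44} = u_4 * v_4 = 0.6 * -4.8 = -2.88
Tr(T) = 19.8 + 17.28 + 22.04 + -2.88 = 56.24

56.24


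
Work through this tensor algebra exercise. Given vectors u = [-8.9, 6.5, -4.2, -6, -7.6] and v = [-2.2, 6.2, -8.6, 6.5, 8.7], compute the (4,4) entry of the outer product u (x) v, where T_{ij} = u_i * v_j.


The outer product entry T_{ij} = u_i * v_j.
We need i=4, j=4.
u_4 = -6, v_4 = 6.5
T_{4,4} = -6 * 6.5 = -39

-39


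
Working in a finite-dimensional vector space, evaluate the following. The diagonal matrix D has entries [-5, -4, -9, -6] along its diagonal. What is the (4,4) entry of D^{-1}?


For a diagonal matrix, the inverse has entries (D^{-1})_{ii} = 1/d_{ii}.
The diagonal entries are: d_{11} = -5, d_{22} = -4, d_{33} = -9, d_{44} = -6
We need (D^{-1})_{44} = 1/d_{44} = 1/-6 = -1/6

-1/6


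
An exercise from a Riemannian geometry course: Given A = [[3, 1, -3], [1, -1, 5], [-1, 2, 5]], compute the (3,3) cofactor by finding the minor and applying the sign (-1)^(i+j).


To find cofactor C_{33}, delete row 3 and column 3.
The resulting 2x2 submatrix is: [[3, 1], [1, -1]]
Minor M_{33} = 3*-1 - 1*1
  = -3 - 1 = -4
Sign = (-1)^(3+3) = (-1)^6 = 1
Cofactor C_{33} = 1 * -4 = -4

-4


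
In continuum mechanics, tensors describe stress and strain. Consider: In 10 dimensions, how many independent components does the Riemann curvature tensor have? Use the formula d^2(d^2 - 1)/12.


The Riemann tensor in d dimensions has d^2(d^2 - 1)/12 independent components.
d = 10, so d^2 = 100
d^2 - 1 = 99
d^2(d^2 - 1) = 100 * 99 = 9900
Divide by 12: 9900 / 12 = 825

825


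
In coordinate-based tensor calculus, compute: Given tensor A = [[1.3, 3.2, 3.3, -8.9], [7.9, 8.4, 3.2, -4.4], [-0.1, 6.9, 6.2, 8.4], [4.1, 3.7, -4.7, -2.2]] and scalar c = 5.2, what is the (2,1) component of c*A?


Scalar multiplication: (cA)_{ij} = c * A_{ij}.
c = 5.2
A_{21} = 7.9
(cA)_{21} = 5.2 * 7.9 = 41.08

41.08


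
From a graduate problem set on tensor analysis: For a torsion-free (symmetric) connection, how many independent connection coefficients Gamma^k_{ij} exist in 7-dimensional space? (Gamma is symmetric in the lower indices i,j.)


Christoffel symbols Gamma^k_{ij} are symmetric in i,j, so there are d * d(d+1)/2 independent symbols.
d = 7
d(d+1)/2 = 7 * 8 / 2 = 28
Total = 7 * 28 = 196

196


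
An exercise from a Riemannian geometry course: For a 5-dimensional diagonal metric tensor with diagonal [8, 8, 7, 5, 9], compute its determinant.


For a diagonal metric, the determinant is the product of diagonal entries.
Diagonal entries: 8, 8, 7, 5, 9
det(g) = 8 * 8 * 7 * 5 * 9 = 20160

20160


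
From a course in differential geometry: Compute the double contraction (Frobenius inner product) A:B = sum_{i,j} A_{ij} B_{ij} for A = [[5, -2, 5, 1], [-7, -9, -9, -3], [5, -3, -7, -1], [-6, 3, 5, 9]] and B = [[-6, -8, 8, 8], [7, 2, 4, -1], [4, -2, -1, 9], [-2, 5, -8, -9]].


A:B = sum over all i,j of A_{ij} * B_{ij}.
Row 1: 5*-6=-30, -2*-8=16, 5*8=40, 1*8=8 => row sum = 34
Row 2: -7*7=-49, -9*2=-18, -9*4=-36, -3*-1=3 => row sum = -100
Row 3: 5*4=20, -3*-2=6, -7*-1=7, -1*9=-9 => row sum = 24
Row 4: -6*-2=12, 3*5=15, 5*-8=-40, 9*-9=-81 => row sum = -94
Total = 34 + -100 + 24 + -94 = -136

-136


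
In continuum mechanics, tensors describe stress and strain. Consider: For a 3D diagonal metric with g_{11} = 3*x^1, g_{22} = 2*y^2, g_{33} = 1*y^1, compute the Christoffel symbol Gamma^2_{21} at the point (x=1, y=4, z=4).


For a diagonal metric, Gamma^k_{ij} = (1/2) g^{kk} (dg_{ik}/dx_j + dg_{jk}/dx_i - dg_{ij}/dx_k).
The metric is diagonal, so g_{ab} = 0 for a != b.
At the given point: g_{11} = 3, g_{22} = 32, g_{33} = 4
g^{22} = 1/32
dg_{22}/dx_1 = dg_{22}/dx_1 = 0
dg_{12}/dx_2 = 0 (off-diagonal)
dg_{21}/dx_2 = 0 (off-diagonal)
Numerator = 0 + 0 - 0 = 0
Gamma^2_{21} = 0 / (2 * 32) = 0

0


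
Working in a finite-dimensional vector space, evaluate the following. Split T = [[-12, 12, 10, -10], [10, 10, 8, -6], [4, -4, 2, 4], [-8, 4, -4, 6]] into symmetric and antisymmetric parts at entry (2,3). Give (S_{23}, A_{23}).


T_{23} = 8
T_{32} = -4
S_{23} = (8 + -4)/2 = 4/2 = 2
A_{23} = (8 - -4)/2 = 12/2 = 6
Check: S + A = 2 + 6 = 8 = T_{23}.

(2, 6)


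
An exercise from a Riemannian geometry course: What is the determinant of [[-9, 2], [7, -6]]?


For a 2x2 matrix [[a, b], [c, d]], det = a*d - b*c.
a = -9, b = 2, c = 7, d = -6
a*d = -9 * -6 = 54
b*c = 2 * 7 = 14
det = 54 - 14 = 40

40


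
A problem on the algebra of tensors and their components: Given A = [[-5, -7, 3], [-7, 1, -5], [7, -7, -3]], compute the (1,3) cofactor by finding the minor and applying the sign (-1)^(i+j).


To find cofactor C_{13}, delete row 1 and column 3.
The resulting 2x2 submatrix is: [[-7, 1], [7, -7]]
Minor M_{13} = -7*-7 - 1*7
  = 49 - 7 = 42
Sign = (-1)^(1+3) = (-1)^4 = 1
Cofactor C_{13} = 1 * 42 = 42

42


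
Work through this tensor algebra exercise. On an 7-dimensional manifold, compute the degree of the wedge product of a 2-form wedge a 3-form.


The degree of a wedge product is the sum of the degrees of the individual forms.
Degrees: 2, 3
Total degree = 2 + 3 = 5

5


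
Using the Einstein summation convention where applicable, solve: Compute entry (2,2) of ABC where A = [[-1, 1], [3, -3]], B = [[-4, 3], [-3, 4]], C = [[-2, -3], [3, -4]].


(ABC)_{22} = sum_m (AB)_{2m} C_{m2}. First compute row 2 of AB.
(AB)_{21} = 3*-4 + -3*-3 = -3
(AB)_{22} = 3*3 + -3*4 = -3
Now contract with column 2 of C:
(AB)_{21} * C_{12} = -3 * -3 = 9
(AB)_{22} * C_{22} = -3 * -4 = 12
(ABC)_{22} = 9 + 12 = 21

21


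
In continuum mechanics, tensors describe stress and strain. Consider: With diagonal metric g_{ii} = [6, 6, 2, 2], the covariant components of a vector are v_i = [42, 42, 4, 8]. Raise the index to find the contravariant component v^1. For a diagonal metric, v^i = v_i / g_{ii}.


To raise an index with a diagonal metric: v^i = v_i / g_{ii}.
For index 1: v_1 = 42, g_{11} = 6
v^1 = 42 / 6 = 7

7


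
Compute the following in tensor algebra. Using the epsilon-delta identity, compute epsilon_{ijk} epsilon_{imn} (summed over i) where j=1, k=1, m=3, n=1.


Using the identity: epsilon_{ijk} epsilon_{imn} = delta_{jm} delta_{kn} - delta_{jn} delta_{km}.
delta_{13} = 0
delta_{11} = 1
delta_{11} = 1
delta_{13} = 0
Result = 0 * 1 - 1 * 0 = 0 - 0 = 0

0


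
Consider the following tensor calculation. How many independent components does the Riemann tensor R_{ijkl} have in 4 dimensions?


The Riemann tensor in d dimensions has d^2(d^2 - 1)/12 independent components.
d = 4, so d^2 = 16
d^2 - 1 = 15
d^2(d^2 - 1) = 16 * 15 = 240
Divide by 12: 240 / 12 = 20

20


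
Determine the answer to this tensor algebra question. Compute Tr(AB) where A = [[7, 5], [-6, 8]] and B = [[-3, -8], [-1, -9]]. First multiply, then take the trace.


Tr(AB) = sum_i (AB)_{ii} where (AB)_{ii} = sum_k A_{ik} B_{ki}.
(AB)_{11} = 7*-3 + 5*-1 = -26
(AB)_{22} = -6*-8 + 8*-9 = -24
Tr(AB) = -26 + -24 = -50

-50


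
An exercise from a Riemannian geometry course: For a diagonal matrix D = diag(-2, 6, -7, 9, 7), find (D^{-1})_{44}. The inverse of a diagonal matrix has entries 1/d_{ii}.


For a diagonal matrix, the inverse has entries (D^{-1})_{ii} = 1/d_{ii}.
The diagonal entries are: d_{11} = -2, d_{22} = 6, d_{33} = -7, d_{44} = 9, d_{55} = 7
We need (D^{-1})_{44} = 1/d_{44} = 1/9 = 1/9

1/9


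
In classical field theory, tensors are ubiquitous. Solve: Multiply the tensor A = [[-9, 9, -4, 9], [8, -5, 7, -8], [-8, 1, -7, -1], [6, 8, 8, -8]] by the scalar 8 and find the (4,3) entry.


Scalar multiplication: (cA)_{ij} = c * A_{ij}.
c = 8
A_{43} = 8
(cA)_{43} = 8 * 8 = 64

64


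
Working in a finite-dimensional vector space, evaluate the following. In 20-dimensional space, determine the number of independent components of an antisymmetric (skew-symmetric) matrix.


An antisymmetric rank-2 tensor satisfies A_{ij} = -A_{ji}, so diagonal entries are zero.
The independent components are the upper-triangular entries: C(n, 2) = n(n-1)/2.
n = 20
C(20, 2) = 20 * 19 / 2 = 380 / 2 = 190

190


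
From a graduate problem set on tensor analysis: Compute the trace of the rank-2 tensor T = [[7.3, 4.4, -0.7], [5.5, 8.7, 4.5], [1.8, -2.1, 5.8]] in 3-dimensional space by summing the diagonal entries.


The contraction (trace) of a rank-2 tensor is the sum of its diagonal elements.
Diagonal entries: A[1,1] = 7.3, A[2,2] = 8.7, A[3,3] = 5.8
Tr(A) = 7.3 + 8.7 + 5.8 = 21.8

21.8


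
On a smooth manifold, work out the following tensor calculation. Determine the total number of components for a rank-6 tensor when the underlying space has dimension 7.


The number of components of a rank-r tensor in d dimensions is d^r.
Here d = 7 and r = 6.
7^6 = 117649

117649


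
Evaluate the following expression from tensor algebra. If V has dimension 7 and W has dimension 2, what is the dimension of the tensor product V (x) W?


The dimension of a tensor product is the product of dimensions.
dim(V) = 7, dim(W) = 2
dim(V (x) W) = 7 * 2 = 14

14


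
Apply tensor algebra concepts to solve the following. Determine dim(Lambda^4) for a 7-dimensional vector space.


The dimension of the space of p-forms on an n-dimensional space is C(n, p).
n = 7, p = 4
C(7, 4) = 7! / (4! * 3!) = 35

35


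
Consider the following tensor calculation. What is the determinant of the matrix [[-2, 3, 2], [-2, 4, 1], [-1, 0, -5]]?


Expanding along the first row, det(A) = a11*M_11 - a12*M_12 + a13*M_13, where M_1j is the (1,j) minor.
Minor M_11 = 4*-5 - 1*0 = -20
Minor M_12 = -2*-5 - 1*-1 = 11
Minor M_13 = -2*0 - 4*-1 = 4
det = -2*(-20) - 3*(11) + 2*(4)
    = 40 - 33 + 8
    = 15

15


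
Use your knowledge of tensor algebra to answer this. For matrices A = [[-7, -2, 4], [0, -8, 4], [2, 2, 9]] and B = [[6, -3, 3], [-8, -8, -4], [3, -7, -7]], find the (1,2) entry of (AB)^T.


(AB)^T_{ij} = (AB)_{ji} = sum_k A_{jk} B_{ki}.
For i=1, j=2 we need (AB)_{21}:
A_{21} * B_{11} = 0 * 6 = 0
A_{22} * B_{21} = -8 * -8 = 64
A_{23} * B_{31} = 4 * 3 = 12
Sum = 0 + 64 + 12 = 76

76


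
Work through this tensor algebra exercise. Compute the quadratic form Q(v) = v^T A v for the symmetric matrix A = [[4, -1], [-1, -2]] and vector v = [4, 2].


First compute Av:
(Av)_1 = 4*4 + -1*2 = 14
(Av)_2 = -1*4 + -2*2 = -8
Av = [14, -8]
Then v^T (Av) = 4*14 + 2*-8
= 56 + -16 = 40

40


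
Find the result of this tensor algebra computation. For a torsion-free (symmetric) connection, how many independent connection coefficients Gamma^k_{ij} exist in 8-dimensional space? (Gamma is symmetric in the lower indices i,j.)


Christoffel symbols Gamma^k_{ij} are symmetric in i,j, so there are d * d(d+1)/2 independent symbols.
d = 8
d(d+1)/2 = 8 * 9 / 2 = 36
Total = 8 * 36 = 288

288


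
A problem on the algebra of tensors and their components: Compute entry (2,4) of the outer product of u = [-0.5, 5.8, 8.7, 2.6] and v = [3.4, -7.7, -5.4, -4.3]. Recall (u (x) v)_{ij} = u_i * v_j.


The outer product entry T_{ij} = u_i * v_j.
We need i=2, j=4.
u_2 = 5.8, v_4 = -4.3
T_{2,4} = 5.8 * -4.3 = -24.94

-24.94


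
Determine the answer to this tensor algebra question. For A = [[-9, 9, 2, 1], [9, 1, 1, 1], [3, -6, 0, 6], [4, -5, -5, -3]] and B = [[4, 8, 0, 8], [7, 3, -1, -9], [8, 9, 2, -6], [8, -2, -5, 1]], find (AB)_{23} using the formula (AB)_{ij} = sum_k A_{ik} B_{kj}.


(AB)_{ij} = sum_k A_{ik} B_{kj}.
For i=2, j=3:
A_{21} * B_{13} = 9 * 0 = 0
A_{22} * B_{23} = 1 * -1 = -1
A_{23} * B_{33} = 1 * 2 = 2
A_{24} * B_{43} = 1 * -5 = -5
Sum = 0 + -1 + 2 + -5 = -4

-4


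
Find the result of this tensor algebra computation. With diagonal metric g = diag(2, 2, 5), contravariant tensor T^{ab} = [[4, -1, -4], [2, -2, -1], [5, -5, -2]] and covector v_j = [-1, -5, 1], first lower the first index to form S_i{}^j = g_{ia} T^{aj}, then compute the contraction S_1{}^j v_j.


Step 1: lower the first index. For a diagonal metric, g_{ia} T^{aj} = g_{ii} T^{ij} (no sum on i).
g_{11} = 2
S_1{}^1 = 2 * T^{11} = 2 * 4 = 8
S_1{}^2 = 2 * T^{12} = 2 * -1 = -2
S_1{}^3 = 2 * T^{13} = 2 * -4 = -8
Step 2: contract S_1{}^j with v_j.
S_1{}^1 * v_1 = 8 * -1 = -8
S_1{}^2 * v_2 = -2 * -5 = 10
S_1{}^3 * v_3 = -8 * 1 = -8
Result = -8 + 10 + -8 = -6

-6


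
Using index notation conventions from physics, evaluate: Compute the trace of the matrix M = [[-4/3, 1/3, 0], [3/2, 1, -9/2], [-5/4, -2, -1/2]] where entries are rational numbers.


The trace is the sum of diagonal entries.
Diagonal: M[1,1] = -4/3, M[2,2] = 1, M[3,3] = -1/2
Tr(M) = -4/3 + 1 + -1/2
Computing step by step:
After adding M[1,1]: -4/3
After adding M[2,2]: -1/3
After adding M[3,3]: -5/6
Tr(M) = -5/6

-5/6


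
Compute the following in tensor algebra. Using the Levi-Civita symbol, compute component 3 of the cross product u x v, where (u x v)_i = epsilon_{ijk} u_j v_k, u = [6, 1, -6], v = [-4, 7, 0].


(u x v)_3 = sum_{j,k} epsilon_{3jk} u_j v_k. Only permutations of (1,2,3) contribute; the two non-zero terms are:
eps_{312} u_1 v_2 = 1 * 6 * 7 = 42
eps_{321} u_2 v_1 = -1 * 1 * -4 = 4
(u x v)_3 = 46

46


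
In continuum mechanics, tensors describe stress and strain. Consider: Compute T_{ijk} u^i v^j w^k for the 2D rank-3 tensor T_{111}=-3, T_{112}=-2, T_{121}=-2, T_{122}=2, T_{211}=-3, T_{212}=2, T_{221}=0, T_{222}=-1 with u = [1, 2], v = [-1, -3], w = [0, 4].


S = sum over i,j,k of T_{ijk} u_i v_j w_k. Expanding all 8 terms:
T_{111}*u_1*v_1*w_1 = -3*1*-1*0 = 0  (running total: 0)
T_{112}*u_1*v_1*w_2 = -2*1*-1*4 = 8  (running total: 8)
T_{121}*u_1*v_2*w_1 = -2*1*-3*0 = 0  (running total: 8)
T_{122}*u_1*v_2*w_2 = 2*1*-3*4 = -24  (running total: -16)
T_{211}*u_2*v_1*w_1 = -3*2*-1*0 = 0  (running total: -16)
T_{212}*u_2*v_1*w_2 = 2*2*-1*4 = -16  (running total: -32)
T_{221}*u_2*v_2*w_1 = 0*2*-3*0 = 0  (running total: -32)
T_{222}*u_2*v_2*w_2 = -1*2*-3*4 = 24  (running total: -8)
S = -8

-8


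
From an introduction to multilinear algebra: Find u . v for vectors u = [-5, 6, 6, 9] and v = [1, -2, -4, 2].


The inner product u . v = sum of u_i * v_i.
Term-by-term: -5 * 1, 6 * -2, 6 * -4, 9 * 2
Products: -5, -12, -24, 18
Sum = -5 + -12 + -24 + 18 = -23

-23


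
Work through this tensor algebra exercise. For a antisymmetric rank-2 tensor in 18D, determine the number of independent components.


A antisymmetric rank-2 tensor in d dimensions has d(d-1)/2 independent components.
d = 18
d(d-1)/2 = 18 * 17 / 2 = 306 / 2 = 153

153


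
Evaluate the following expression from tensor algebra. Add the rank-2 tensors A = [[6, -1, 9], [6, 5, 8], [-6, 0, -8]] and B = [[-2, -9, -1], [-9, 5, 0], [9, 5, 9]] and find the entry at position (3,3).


Tensor addition is component-wise: (A + B)_{ij} = A_{ij} + B_{ij}.
A_{33} = -8
B_{33} = 9
(A + B)_{33} = -8 + 9 = 1

1


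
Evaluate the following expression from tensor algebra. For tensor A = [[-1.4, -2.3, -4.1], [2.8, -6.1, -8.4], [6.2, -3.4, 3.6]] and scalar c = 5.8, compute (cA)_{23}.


Scalar multiplication: (cA)_{ij} = c * A_{ij}.
c = 5.8
A_{23} = -8.4
(cA)_{23} = 5.8 * -8.4 = -48.72

-48.72


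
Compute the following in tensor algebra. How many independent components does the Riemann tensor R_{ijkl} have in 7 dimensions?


The Riemann tensor in d dimensions has d^2(d^2 - 1)/12 independent components.
d = 7, so d^2 = 49
d^2 - 1 = 48
d^2(d^2 - 1) = 49 * 48 = 2352
Divide by 12: 2352 / 12 = 196

196


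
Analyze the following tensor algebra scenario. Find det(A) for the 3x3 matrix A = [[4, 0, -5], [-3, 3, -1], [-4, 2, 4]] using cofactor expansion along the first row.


Expanding along the first row, det(A) = a11*M_11 - a12*M_12 + a13*M_13, where M_1j is the (1,j) minor.
Minor M_11 = 3*4 - -1*2 = 14
Minor M_12 = -3*4 - -1*-4 = -16
Minor M_13 = -3*2 - 3*-4 = 6
det = 4*(14) - 0*(-16) + -5*(6)
    = 56 - 0 + -30
    = 26

26


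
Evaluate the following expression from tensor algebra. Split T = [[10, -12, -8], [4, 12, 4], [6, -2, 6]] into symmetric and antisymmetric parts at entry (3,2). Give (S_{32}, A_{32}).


T_{32} = -2
T_{23} = 4
S_{32} = (-2 + 4)/2 = 2/2 = 1
A_{32} = (-2 - 4)/2 = -6/2 = -3
Check: S + A = 1 + -3 = -2 = T_{32}.

(1, -3)


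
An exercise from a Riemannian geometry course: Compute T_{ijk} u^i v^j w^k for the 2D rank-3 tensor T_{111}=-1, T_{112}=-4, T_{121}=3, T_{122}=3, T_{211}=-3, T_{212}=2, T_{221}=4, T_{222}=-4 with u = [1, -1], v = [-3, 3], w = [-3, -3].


S = sum over i,j,k of T_{ijk} u_i v_j w_k. Expanding all 8 terms:
T_{111}*u_1*v_1*w_1 = -1*1*-3*-3 = -9  (running total: -9)
T_{112}*u_1*v_1*w_2 = -4*1*-3*-3 = -36  (running total: -45)
T_{121}*u_1*v_2*w_1 = 3*1*3*-3 = -27  (running total: -72)
T_{122}*u_1*v_2*w_2 = 3*1*3*-3 = -27  (running total: -99)
T_{211}*u_2*v_1*w_1 = -3*-1*-3*-3 = 27  (running total: -72)
T_{212}*u_2*v_1*w_2 = 2*-1*-3*-3 = -18  (running total: -90)
T_{221}*u_2*v_2*w_1 = 4*-1*3*-3 = 36  (running total: -54)
T_{222}*u_2*v_2*w_2 = -4*-1*3*-3 = -36  (running total: -90)
S = -90

-90


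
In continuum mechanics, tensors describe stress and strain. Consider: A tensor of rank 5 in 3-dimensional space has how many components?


The number of components of a rank-r tensor in d dimensions is d^r.
Here d = 3 and r = 5.
3^5 = 243

243


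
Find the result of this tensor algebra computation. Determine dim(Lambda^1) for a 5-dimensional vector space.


The dimension of the space of p-forms on an n-dimensional space is C(n, p).
n = 5, p = 1
C(5, 1) = 5! / (1! * 4!) = 5

5


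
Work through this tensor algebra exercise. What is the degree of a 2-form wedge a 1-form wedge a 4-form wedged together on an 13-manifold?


The degree of a wedge product is the sum of the degrees of the individual forms.
Degrees: 2, 1, 4
Total degree = 2 + 1 + 4 = 7

7


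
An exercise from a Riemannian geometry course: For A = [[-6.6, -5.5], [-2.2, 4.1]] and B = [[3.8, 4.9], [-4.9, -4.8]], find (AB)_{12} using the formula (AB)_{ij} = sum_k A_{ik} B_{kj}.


(AB)_{ij} = sum_k A_{ik} B_{kj}.
For i=1, j=2:
A_{11} * B_{12} = -6.6 * 4.9 = -32.34
A_{12} * B_{22} = -5.5 * -4.8 = 26.4
Sum = -32.34 + 26.4 = -5.94

-5.94


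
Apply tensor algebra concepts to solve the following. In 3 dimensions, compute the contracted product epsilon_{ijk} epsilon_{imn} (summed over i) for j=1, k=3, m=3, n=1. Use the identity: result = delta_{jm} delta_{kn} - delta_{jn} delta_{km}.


Using the identity: epsilon_{ijk} epsilon_{imn} = delta_{jm} delta_{kn} - delta_{jn} delta_{km}.
delta_{13} = 0
delta_{31} = 0
delta_{11} = 1
delta_{33} = 1
Result = 0 * 0 - 1 * 1 = 0 - 1 = -1

-1


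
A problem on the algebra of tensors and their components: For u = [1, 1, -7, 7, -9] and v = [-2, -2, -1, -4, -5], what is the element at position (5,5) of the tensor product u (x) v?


The outer product entry T_{ij} = u_i * v_j.
We need i=5, j=5.
u_5 = -9, v_5 = -5
T_{5,5} = -9 * -5 = 45

45


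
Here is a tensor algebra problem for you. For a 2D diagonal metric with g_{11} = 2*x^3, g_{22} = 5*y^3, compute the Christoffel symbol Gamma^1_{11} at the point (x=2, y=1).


For a diagonal metric, Gamma^k_{ij} = (1/2) g^{kk} (dg_{ik}/dx_j + dg_{jk}/dx_i - dg_{ij}/dx_k).
The metric is diagonal, so g_{ab} = 0 for a != b.
At the given point: g_{11} = 16, g_{22} = 5
g^{11} = 1/16
dg_{11}/dx_1 = dg_{11}/dx_1 = 24
dg_{11}/dx_1 = dg_{11}/dx_1 = 24
dg_{11}/dx_1 = dg_{11}/dx_1 = 24
Numerator = 24 + 24 - 24 = 24
Gamma^1_{11} = 24 / (2 * 16) = 3/4

3/4


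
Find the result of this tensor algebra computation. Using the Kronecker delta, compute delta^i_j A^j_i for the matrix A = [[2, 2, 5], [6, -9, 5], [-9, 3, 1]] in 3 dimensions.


The contraction (trace) of a rank-2 tensor is the sum of its diagonal elements.
Diagonal entries: A[1,1] = 2, A[2,2] = -9, A[3,3] = 1
Tr(A) = 2 + -9 + 1 = -6

-6


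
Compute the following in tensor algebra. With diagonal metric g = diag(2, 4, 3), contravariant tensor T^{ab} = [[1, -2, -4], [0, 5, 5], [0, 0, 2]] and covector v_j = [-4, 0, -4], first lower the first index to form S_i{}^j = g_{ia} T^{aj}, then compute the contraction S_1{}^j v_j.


Step 1: lower the first index. For a diagonal metric, g_{ia} T^{aj} = g_{ii} T^{ij} (no sum on i).
g_{11} = 2
S_1{}^1 = 2 * T^{11} = 2 * 1 = 2
S_1{}^2 = 2 * T^{12} = 2 * -2 = -4
S_1{}^3 = 2 * T^{13} = 2 * -4 = -8
Step 2: contract S_1{}^j with v_j.
S_1{}^1 * v_1 = 2 * -4 = -8
S_1{}^2 * v_2 = -4 * 0 = 0
S_1{}^3 * v_3 = -8 * -4 = 32
Result = -8 + 0 + 32 = 24

24


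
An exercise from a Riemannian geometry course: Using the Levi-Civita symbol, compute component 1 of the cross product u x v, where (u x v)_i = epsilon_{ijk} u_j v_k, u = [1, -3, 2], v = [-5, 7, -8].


(u x v)_1 = sum_{j,k} epsilon_{1jk} u_j v_k. Only permutations of (1,2,3) contribute; the two non-zero terms are:
eps_{123} u_2 v_3 = 1 * -3 * -8 = 24
eps_{132} u_3 v_2 = -1 * 2 * 7 = -14
(u x v)_1 = 10

10


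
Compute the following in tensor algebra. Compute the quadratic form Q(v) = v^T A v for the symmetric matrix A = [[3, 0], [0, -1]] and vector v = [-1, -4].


First compute Av:
(Av)_1 = 3*-1 + 0*-4 = -3
(Av)_2 = 0*-1 + -1*-4 = 4
Av = [-3, 4]
Then v^T (Av) = -1*-3 + -4*4
= 3 + -16 = -13

-13


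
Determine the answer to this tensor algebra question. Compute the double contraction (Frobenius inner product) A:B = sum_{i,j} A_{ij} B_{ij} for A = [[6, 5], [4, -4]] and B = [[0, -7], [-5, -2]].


A:B = sum over all i,j of A_{ij} * B_{ij}.
Row 1: 6*0=0, 5*-7=-35 => row sum = -35
Row 2: 4*-5=-20, -4*-2=8 => row sum = -12
Total = -35 + -12 = -47

-47


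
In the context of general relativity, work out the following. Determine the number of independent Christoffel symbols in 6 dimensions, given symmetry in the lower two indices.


Christoffel symbols Gamma^k_{ij} are symmetric in i,j, so there are d * d(d+1)/2 independent symbols.
d = 6
d(d+1)/2 = 6 * 7 / 2 = 21
Total = 6 * 21 = 126

126
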